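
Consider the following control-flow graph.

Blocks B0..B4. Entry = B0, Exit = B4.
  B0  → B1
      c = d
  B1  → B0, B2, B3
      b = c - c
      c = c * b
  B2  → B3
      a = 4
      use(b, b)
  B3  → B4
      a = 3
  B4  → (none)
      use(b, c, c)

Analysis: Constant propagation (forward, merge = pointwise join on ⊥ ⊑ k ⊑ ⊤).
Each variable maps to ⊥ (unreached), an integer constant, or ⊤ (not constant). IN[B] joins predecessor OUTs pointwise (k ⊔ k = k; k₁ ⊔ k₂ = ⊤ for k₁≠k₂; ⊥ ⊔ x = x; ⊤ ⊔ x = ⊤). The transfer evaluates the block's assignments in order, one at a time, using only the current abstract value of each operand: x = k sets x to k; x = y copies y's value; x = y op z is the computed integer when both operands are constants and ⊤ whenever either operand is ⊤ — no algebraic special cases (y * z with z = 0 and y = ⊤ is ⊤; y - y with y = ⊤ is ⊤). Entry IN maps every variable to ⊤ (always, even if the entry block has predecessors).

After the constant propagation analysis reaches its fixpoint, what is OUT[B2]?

Answer: {a: 4, b: ⊤, c: ⊤, d: ⊤, e: ⊤, f: ⊤}

Working:
Fixpoint table:
  B0: | IN=(all ⊤) | OUT=(all ⊤)
  B1: | IN=(all ⊤) | OUT=(all ⊤)
  B2: | IN=(all ⊤) | OUT={a:4; rest ⊤}
  B3: | IN=(all ⊤) | OUT={a:3; rest ⊤}
  B4: | IN={a:3; rest ⊤} | OUT={a:3; rest ⊤}

Merge at B2: IN[B2] = OUT[B1] = {a: ⊤, b: ⊤, c: ⊤, d: ⊤, e: ⊤, f: ⊤}
Applying B2's transfer function to that IN value gives OUT[B2] (row B2 above).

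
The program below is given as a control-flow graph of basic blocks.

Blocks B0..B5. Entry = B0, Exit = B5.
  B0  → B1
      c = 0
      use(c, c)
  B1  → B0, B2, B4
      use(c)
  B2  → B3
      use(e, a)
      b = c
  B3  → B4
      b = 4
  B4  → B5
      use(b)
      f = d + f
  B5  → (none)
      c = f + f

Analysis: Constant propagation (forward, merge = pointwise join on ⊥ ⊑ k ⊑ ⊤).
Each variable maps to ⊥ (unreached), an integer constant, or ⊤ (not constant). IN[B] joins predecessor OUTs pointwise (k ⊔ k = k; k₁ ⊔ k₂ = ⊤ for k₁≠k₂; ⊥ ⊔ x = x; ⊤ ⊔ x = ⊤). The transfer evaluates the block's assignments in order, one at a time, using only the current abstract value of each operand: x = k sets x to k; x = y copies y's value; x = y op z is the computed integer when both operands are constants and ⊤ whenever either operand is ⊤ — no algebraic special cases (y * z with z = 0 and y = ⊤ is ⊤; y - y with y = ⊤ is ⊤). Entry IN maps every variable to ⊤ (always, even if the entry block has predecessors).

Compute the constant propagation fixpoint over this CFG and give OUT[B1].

Answer: {a: ⊤, b: ⊤, c: 0, d: ⊤, e: ⊤, f: ⊤}

Trace:
Converged values:
  B0:  IN=(all ⊤)  OUT={c:0; rest ⊤}
  B1:  IN={c:0; rest ⊤}  OUT={c:0; rest ⊤}
  B2:  IN={c:0; rest ⊤}  OUT={b:0, c:0; rest ⊤}
  B3:  IN={b:0, c:0; rest ⊤}  OUT={b:4, c:0; rest ⊤}
  B4:  IN={c:0; rest ⊤}  OUT={c:0; rest ⊤}
  B5:  IN={c:0; rest ⊤}  OUT=(all ⊤)

Merge at B1: IN[B1] = OUT[B0] = {a: ⊤, b: ⊤, c: 0, d: ⊤, e: ⊤, f: ⊤}
Applying B1's transfer function to that IN value gives OUT[B1] (row B1 above).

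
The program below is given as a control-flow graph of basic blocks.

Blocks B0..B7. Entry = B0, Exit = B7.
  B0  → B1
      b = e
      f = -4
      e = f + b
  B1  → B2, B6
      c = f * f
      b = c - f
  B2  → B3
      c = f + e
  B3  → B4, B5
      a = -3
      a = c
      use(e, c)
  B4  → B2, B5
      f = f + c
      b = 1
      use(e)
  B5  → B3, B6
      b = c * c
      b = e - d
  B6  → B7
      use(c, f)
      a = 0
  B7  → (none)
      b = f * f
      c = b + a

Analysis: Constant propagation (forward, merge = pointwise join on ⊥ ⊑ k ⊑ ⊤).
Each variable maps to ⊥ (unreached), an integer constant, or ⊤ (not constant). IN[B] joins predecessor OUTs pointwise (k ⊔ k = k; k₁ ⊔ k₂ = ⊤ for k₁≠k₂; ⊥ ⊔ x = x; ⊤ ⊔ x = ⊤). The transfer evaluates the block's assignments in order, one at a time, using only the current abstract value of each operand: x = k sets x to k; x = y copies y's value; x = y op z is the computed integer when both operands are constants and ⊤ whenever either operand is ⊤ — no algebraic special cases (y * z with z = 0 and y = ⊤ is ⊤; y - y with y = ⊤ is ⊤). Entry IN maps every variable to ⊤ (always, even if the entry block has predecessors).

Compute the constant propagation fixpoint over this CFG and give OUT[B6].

Answer: {a: 0, b: ⊤, c: ⊤, d: ⊤, e: ⊤, f: ⊤}

Trace:
Per-block solution:
  B0: | IN=(all ⊤) | OUT={f:-4; rest ⊤}
  B1: | IN={f:-4; rest ⊤} | OUT={b:20, c:16, f:-4; rest ⊤}
  B2: | IN=(all ⊤) | OUT=(all ⊤)
  B3: | IN=(all ⊤) | OUT=(all ⊤)
  B4: | IN=(all ⊤) | OUT={b:1; rest ⊤}
  B5: | IN=(all ⊤) | OUT=(all ⊤)
  B6: | IN=(all ⊤) | OUT={a:0; rest ⊤}
  B7: | IN={a:0; rest ⊤} | OUT={a:0; rest ⊤}

Merge at B6: IN[B6] = OUT[B1] ⊔ OUT[B5] = {a: ⊤, b: ⊤, c: ⊤, d: ⊤, e: ⊤, f: ⊤}
Applying B6's transfer function to that IN value gives OUT[B6] (row B6 above).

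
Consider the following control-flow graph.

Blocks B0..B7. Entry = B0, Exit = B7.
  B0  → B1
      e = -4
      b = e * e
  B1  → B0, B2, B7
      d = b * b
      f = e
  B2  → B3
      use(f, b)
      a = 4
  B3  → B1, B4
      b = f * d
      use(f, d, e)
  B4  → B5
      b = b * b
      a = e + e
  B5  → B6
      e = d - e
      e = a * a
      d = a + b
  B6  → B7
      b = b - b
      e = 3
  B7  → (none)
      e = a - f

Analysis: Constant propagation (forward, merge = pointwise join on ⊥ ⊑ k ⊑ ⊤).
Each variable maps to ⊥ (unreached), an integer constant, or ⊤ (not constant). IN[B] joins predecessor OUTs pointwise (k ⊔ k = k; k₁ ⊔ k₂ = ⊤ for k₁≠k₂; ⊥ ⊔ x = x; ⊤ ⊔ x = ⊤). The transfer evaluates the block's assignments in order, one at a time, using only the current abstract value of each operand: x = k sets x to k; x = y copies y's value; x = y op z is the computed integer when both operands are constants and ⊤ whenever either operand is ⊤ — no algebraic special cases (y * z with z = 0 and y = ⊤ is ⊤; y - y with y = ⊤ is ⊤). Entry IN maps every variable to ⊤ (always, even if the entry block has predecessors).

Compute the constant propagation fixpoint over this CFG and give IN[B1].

Answer: {a: ⊤, b: ⊤, c: ⊤, d: ⊤, e: -4, f: ⊤}

Working:
Converged values:
  B0: | IN=(all ⊤) | OUT={b:16, e:-4; rest ⊤}
  B1: | IN={e:-4; rest ⊤} | OUT={e:-4, f:-4; rest ⊤}
  B2: | IN={e:-4, f:-4; rest ⊤} | OUT={a:4, e:-4, f:-4; rest ⊤}
  B3: | IN={a:4, e:-4, f:-4; rest ⊤} | OUT={a:4, e:-4, f:-4; rest ⊤}
  B4: | IN={a:4, e:-4, f:-4; rest ⊤} | OUT={a:-8, e:-4, f:-4; rest ⊤}
  B5: | IN={a:-8, e:-4, f:-4; rest ⊤} | OUT={a:-8, e:64, f:-4; rest ⊤}
  B6: | IN={a:-8, e:64, f:-4; rest ⊤} | OUT={a:-8, e:3, f:-4; rest ⊤}
  B7: | IN={f:-4; rest ⊤} | OUT={f:-4; rest ⊤}

Merge at B1: IN[B1] = OUT[B0] ⊔ OUT[B3] = {a: ⊤, b: ⊤, c: ⊤, d: ⊤, e: -4, f: ⊤}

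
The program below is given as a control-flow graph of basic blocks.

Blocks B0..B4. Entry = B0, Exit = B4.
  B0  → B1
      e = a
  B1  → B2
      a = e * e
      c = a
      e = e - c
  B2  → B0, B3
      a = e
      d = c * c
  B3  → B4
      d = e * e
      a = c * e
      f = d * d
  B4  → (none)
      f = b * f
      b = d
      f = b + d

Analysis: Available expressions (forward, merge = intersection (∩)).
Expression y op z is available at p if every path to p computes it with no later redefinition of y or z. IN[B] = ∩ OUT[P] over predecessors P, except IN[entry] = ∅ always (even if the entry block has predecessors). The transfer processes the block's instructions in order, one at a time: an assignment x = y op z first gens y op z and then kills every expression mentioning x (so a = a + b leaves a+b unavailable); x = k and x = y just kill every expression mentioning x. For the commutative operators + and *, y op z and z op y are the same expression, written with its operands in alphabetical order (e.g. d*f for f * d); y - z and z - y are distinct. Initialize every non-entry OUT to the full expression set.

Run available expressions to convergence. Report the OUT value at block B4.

Converged values:
  B0:  IN={}  OUT={}
  B1:  IN={}  OUT={}
  B2:  IN={}  OUT={c*c}
  B3:  IN={c*c}  OUT={c*c, c*e, d*d, e*e}
  B4:  IN={c*c, c*e, d*d, e*e}  OUT={b+d, c*c, c*e, d*d, e*e}

Merge at B4: IN[B4] = OUT[B3] = {c*c, c*e, d*d, e*e}
Applying B4's transfer function to that IN value gives OUT[B4] (row B4 above).

Answer: {b+d, c*c, c*e, d*d, e*e}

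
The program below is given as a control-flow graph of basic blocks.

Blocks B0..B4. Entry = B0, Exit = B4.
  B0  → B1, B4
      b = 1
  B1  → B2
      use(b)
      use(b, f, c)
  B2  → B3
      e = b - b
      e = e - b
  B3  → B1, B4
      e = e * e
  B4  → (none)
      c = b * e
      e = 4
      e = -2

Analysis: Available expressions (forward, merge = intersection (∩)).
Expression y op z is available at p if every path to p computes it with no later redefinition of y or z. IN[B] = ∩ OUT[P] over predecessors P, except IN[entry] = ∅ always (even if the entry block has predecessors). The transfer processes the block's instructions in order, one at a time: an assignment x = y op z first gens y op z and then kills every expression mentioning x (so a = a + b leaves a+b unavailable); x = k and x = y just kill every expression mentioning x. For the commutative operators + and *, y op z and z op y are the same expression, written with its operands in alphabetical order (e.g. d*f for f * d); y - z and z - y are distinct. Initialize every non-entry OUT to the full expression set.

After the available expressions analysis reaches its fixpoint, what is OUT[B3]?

Answer: {b-b}

Derivation:
Per-block solution:
  B0:  IN={}  OUT={}
  B1:  IN={}  OUT={}
  B2:  IN={}  OUT={b-b}
  B3:  IN={b-b}  OUT={b-b}
  B4:  IN={}  OUT={}

Merge at B3: IN[B3] = OUT[B2] = {b-b}
Applying B3's transfer function to that IN value gives OUT[B3] (row B3 above).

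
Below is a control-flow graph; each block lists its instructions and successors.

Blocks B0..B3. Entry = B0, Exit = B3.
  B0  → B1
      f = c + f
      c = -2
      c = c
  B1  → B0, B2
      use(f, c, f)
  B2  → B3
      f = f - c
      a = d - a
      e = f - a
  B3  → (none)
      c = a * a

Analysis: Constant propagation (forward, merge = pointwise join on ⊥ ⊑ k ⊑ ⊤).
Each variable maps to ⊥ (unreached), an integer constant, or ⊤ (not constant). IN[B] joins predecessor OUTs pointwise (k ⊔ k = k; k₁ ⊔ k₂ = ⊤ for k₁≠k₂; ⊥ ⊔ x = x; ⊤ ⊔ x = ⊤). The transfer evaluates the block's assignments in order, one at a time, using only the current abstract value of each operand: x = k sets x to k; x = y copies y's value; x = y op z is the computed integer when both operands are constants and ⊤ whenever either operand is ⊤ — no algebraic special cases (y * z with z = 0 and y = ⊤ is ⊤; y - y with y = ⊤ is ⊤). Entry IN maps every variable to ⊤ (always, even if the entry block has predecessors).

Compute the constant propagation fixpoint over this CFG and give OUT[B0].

Fixpoint table:
  B0:  IN=(all ⊤)  OUT={c:-2; rest ⊤}
  B1:  IN={c:-2; rest ⊤}  OUT={c:-2; rest ⊤}
  B2:  IN={c:-2; rest ⊤}  OUT={c:-2; rest ⊤}
  B3:  IN={c:-2; rest ⊤}  OUT=(all ⊤)

Merge at B0 (entry node, so the boundary value (all ⊤) is joined with the incoming edge(s)): IN[B0] = (all ⊤) ⊔ OUT[B1] = {a: ⊤, b: ⊤, c: ⊤, d: ⊤, e: ⊤, f: ⊤}
Applying B0's transfer function to that IN value gives OUT[B0] (row B0 above).

Answer: {a: ⊤, b: ⊤, c: -2, d: ⊤, e: ⊤, f: ⊤}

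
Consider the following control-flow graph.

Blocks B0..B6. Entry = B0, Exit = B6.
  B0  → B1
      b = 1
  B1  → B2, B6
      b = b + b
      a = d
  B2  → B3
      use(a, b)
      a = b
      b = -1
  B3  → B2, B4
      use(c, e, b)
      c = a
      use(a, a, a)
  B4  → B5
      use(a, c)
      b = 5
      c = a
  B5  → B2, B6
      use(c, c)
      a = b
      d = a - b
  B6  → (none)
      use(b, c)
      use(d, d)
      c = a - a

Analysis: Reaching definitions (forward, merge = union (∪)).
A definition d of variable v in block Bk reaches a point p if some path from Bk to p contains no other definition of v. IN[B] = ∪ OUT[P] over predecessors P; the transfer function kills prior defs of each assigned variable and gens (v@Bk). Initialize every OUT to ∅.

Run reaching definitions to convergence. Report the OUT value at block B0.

Fixpoint table:
  B0: | IN={} | OUT={b@B0}
  B1: | IN={b@B0} | OUT={a@B1, b@B1}
  B2: | IN={a@B1, a@B2, a@B5, b@B1, b@B2, b@B4, c@B3, c@B4, d@B5} | OUT={a@B2, b@B2, c@B3, c@B4, d@B5}
  B3: | IN={a@B2, b@B2, c@B3, c@B4, d@B5} | OUT={a@B2, b@B2, c@B3, d@B5}
  B4: | IN={a@B2, b@B2, c@B3, d@B5} | OUT={a@B2, b@B4, c@B4, d@B5}
  B5: | IN={a@B2, b@B4, c@B4, d@B5} | OUT={a@B5, b@B4, c@B4, d@B5}
  B6: | IN={a@B1, a@B5, b@B1, b@B4, c@B4, d@B5} | OUT={a@B1, a@B5, b@B1, b@B4, c@B6, d@B5}

B0 is the boundary node: IN[B0] = {}
Applying B0's transfer function to that IN value gives OUT[B0] (row B0 above).

Answer: {b@B0}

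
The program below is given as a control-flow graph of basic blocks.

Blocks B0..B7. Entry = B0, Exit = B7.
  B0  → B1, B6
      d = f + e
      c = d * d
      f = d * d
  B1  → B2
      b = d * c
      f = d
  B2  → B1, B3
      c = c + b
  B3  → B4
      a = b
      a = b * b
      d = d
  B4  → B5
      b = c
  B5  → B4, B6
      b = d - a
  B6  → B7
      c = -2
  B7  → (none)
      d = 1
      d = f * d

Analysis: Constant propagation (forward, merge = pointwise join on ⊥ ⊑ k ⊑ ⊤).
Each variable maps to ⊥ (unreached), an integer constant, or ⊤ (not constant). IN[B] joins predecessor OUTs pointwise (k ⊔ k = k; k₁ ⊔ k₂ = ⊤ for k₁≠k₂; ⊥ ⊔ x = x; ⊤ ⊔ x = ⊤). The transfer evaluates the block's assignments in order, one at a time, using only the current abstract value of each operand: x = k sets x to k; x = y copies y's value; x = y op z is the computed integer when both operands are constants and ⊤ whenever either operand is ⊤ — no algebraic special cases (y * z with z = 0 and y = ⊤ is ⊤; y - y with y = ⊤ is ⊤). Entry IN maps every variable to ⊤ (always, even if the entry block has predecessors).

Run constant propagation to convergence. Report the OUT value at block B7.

Per-block solution:
  B0: | IN=(all ⊤) | OUT=(all ⊤)
  B1: | IN=(all ⊤) | OUT=(all ⊤)
  B2: | IN=(all ⊤) | OUT=(all ⊤)
  B3: | IN=(all ⊤) | OUT=(all ⊤)
  B4: | IN=(all ⊤) | OUT=(all ⊤)
  B5: | IN=(all ⊤) | OUT=(all ⊤)
  B6: | IN=(all ⊤) | OUT={c:-2; rest ⊤}
  B7: | IN={c:-2; rest ⊤} | OUT={c:-2; rest ⊤}

Merge at B7: IN[B7] = OUT[B6] = {a: ⊤, b: ⊤, c: -2, d: ⊤, e: ⊤, f: ⊤}
Applying B7's transfer function to that IN value gives OUT[B7] (row B7 above).

Answer: {a: ⊤, b: ⊤, c: -2, d: ⊤, e: ⊤, f: ⊤}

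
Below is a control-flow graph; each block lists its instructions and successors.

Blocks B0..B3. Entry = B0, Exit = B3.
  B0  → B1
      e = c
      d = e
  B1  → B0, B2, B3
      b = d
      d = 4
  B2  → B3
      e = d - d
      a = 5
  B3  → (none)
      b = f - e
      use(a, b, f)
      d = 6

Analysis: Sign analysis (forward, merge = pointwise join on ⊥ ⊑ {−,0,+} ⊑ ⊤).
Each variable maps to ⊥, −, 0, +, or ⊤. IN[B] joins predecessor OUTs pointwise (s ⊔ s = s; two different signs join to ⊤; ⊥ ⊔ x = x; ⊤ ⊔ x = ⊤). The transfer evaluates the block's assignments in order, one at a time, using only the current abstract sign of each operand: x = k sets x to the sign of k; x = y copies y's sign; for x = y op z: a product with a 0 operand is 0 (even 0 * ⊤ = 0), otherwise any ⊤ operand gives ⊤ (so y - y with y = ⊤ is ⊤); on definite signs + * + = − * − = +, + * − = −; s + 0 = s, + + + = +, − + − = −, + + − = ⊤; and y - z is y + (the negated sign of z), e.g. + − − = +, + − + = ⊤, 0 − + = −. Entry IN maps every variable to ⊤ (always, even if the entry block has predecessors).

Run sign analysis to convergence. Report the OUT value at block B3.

Answer: {a: ⊤, b: ⊤, c: ⊤, d: +, e: ⊤, f: ⊤}

Trace:
Per-block solution:
  B0: | IN=(all ⊤) | OUT=(all ⊤)
  B1: | IN=(all ⊤) | OUT={d:+; rest ⊤}
  B2: | IN={d:+; rest ⊤} | OUT={a:+, d:+; rest ⊤}
  B3: | IN={d:+; rest ⊤} | OUT={d:+; rest ⊤}

Merge at B3: IN[B3] = OUT[B1] ⊔ OUT[B2] = {a: ⊤, b: ⊤, c: ⊤, d: +, e: ⊤, f: ⊤}
Applying B3's transfer function to that IN value gives OUT[B3] (row B3 above).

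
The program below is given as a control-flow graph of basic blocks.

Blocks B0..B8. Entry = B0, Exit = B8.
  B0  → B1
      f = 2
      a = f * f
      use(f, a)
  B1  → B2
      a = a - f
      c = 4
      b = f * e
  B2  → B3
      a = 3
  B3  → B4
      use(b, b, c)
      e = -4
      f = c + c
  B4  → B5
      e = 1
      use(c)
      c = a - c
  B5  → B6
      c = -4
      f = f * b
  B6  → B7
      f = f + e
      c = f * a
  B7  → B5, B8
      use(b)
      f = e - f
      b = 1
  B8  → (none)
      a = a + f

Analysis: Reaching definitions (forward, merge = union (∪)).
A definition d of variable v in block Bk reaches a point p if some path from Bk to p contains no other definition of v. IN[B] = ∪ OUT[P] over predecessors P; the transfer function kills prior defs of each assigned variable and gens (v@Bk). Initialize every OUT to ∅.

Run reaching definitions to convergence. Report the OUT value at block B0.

Answer: {a@B0, f@B0}

Derivation:
Per-block solution:
  B0:  IN={}  OUT={a@B0, f@B0}
  B1:  IN={a@B0, f@B0}  OUT={a@B1, b@B1, c@B1, f@B0}
  B2:  IN={a@B1, b@B1, c@B1, f@B0}  OUT={a@B2, b@B1, c@B1, f@B0}
  B3:  IN={a@B2, b@B1, c@B1, f@B0}  OUT={a@B2, b@B1, c@B1, e@B3, f@B3}
  B4:  IN={a@B2, b@B1, c@B1, e@B3, f@B3}  OUT={a@B2, b@B1, c@B4, e@B4, f@B3}
  B5:  IN={a@B2, b@B1, b@B7, c@B4, c@B6, e@B4, f@B3, f@B7}  OUT={a@B2, b@B1, b@B7, c@B5, e@B4, f@B5}
  B6:  IN={a@B2, b@B1, b@B7, c@B5, e@B4, f@B5}  OUT={a@B2, b@B1, b@B7, c@B6, e@B4, f@B6}
  B7:  IN={a@B2, b@B1, b@B7, c@B6, e@B4, f@B6}  OUT={a@B2, b@B7, c@B6, e@B4, f@B7}
  B8:  IN={a@B2, b@B7, c@B6, e@B4, f@B7}  OUT={a@B8, b@B7, c@B6, e@B4, f@B7}

B0 is the boundary node: IN[B0] = {}
Applying B0's transfer function to that IN value gives OUT[B0] (row B0 above).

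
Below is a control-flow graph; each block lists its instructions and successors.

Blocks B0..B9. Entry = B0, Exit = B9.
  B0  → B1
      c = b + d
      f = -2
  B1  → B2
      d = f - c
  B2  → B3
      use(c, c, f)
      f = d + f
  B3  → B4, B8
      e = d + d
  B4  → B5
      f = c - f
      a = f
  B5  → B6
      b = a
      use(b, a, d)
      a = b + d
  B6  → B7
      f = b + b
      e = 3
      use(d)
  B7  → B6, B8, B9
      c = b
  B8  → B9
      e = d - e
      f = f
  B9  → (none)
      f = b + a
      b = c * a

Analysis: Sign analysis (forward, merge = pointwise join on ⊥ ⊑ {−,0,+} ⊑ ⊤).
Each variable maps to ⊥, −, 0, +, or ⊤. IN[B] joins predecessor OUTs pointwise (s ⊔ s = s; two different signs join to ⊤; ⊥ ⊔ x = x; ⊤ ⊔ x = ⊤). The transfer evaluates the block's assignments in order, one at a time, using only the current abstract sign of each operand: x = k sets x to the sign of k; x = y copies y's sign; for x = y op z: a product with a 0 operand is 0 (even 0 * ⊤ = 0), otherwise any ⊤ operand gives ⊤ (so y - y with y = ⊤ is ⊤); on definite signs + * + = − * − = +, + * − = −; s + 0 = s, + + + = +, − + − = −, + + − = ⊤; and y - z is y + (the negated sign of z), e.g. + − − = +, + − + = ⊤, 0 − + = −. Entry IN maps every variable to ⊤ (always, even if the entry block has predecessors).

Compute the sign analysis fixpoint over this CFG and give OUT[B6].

Answer: {a: ⊤, b: ⊤, c: ⊤, d: ⊤, e: +, f: ⊤}

Trace:
Fixpoint table:
  B0:  IN=(all ⊤)  OUT={f:-; rest ⊤}
  B1:  IN={f:-; rest ⊤}  OUT={f:-; rest ⊤}
  B2:  IN={f:-; rest ⊤}  OUT=(all ⊤)
  B3:  IN=(all ⊤)  OUT=(all ⊤)
  B4:  IN=(all ⊤)  OUT=(all ⊤)
  B5:  IN=(all ⊤)  OUT=(all ⊤)
  B6:  IN=(all ⊤)  OUT={e:+; rest ⊤}
  B7:  IN={e:+; rest ⊤}  OUT={e:+; rest ⊤}
  B8:  IN=(all ⊤)  OUT=(all ⊤)
  B9:  IN=(all ⊤)  OUT=(all ⊤)

Merge at B6: IN[B6] = OUT[B5] ⊔ OUT[B7] = {a: ⊤, b: ⊤, c: ⊤, d: ⊤, e: ⊤, f: ⊤}
Applying B6's transfer function to that IN value gives OUT[B6] (row B6 above).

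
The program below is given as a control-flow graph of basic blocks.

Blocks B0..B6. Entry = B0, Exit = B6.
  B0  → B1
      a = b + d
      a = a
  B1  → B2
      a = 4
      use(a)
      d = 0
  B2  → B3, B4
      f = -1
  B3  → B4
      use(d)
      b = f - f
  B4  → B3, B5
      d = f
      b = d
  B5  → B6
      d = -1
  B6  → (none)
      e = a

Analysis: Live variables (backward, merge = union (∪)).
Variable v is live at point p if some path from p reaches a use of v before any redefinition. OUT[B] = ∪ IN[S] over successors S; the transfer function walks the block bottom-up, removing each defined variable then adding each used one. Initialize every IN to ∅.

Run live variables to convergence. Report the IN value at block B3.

Converged values:
  B0: | IN={b, d} | OUT={}
  B1: | IN={} | OUT={a, d}
  B2: | IN={a, d} | OUT={a, d, f}
  B3: | IN={a, d, f} | OUT={a, f}
  B4: | IN={a, f} | OUT={a, d, f}
  B5: | IN={a} | OUT={a}
  B6: | IN={a} | OUT={}

Merge at B3: OUT[B3] = IN[B4] = {a, f}
Applying B3's transfer function to that OUT value gives IN[B3] (row B3 above).

Answer: {a, d, f}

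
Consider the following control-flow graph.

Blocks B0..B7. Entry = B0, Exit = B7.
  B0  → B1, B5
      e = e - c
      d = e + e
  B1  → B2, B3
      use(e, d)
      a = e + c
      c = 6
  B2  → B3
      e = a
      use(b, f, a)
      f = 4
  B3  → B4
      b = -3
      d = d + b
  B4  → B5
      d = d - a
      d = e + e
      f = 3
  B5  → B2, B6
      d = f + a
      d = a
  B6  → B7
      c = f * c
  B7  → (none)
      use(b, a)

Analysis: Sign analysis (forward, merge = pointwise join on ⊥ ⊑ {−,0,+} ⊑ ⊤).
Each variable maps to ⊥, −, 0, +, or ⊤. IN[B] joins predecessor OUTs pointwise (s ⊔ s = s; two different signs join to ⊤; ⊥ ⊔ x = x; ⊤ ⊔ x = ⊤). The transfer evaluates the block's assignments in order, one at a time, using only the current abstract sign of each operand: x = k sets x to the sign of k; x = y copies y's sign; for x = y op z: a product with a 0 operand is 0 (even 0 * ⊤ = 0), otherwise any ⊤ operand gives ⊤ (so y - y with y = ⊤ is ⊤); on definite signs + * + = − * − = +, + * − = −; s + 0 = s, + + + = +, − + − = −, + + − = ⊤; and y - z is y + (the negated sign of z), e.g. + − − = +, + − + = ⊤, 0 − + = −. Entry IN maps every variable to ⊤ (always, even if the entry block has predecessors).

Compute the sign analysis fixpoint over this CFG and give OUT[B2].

Converged values:
  B0:  IN=(all ⊤)  OUT=(all ⊤)
  B1:  IN=(all ⊤)  OUT={c:+; rest ⊤}
  B2:  IN=(all ⊤)  OUT={f:+; rest ⊤}
  B3:  IN=(all ⊤)  OUT={b:-; rest ⊤}
  B4:  IN={b:-; rest ⊤}  OUT={b:-, f:+; rest ⊤}
  B5:  IN=(all ⊤)  OUT=(all ⊤)
  B6:  IN=(all ⊤)  OUT=(all ⊤)
  B7:  IN=(all ⊤)  OUT=(all ⊤)

Merge at B2: IN[B2] = OUT[B1] ⊔ OUT[B5] = {a: ⊤, b: ⊤, c: ⊤, d: ⊤, e: ⊤, f: ⊤}
Applying B2's transfer function to that IN value gives OUT[B2] (row B2 above).

Answer: {a: ⊤, b: ⊤, c: ⊤, d: ⊤, e: ⊤, f: +}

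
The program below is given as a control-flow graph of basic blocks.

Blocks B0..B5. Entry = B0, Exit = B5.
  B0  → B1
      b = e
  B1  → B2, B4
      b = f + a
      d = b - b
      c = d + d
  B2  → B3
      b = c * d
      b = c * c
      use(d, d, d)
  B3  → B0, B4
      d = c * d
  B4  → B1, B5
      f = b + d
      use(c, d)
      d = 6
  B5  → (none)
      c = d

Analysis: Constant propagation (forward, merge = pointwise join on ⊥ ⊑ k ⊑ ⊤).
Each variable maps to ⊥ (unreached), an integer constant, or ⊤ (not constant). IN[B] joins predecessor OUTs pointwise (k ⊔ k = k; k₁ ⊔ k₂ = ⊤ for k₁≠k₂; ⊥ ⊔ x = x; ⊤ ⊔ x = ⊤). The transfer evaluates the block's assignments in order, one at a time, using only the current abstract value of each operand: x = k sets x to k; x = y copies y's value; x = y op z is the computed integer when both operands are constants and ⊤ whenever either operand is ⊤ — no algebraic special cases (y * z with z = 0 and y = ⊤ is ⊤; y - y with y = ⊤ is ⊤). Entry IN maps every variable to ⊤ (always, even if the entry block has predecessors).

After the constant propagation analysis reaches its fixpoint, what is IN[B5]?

Answer: {a: ⊤, b: ⊤, c: ⊤, d: 6, e: ⊤, f: ⊤}

Working:
Per-block solution:
  B0:  IN=(all ⊤)  OUT=(all ⊤)
  B1:  IN=(all ⊤)  OUT=(all ⊤)
  B2:  IN=(all ⊤)  OUT=(all ⊤)
  B3:  IN=(all ⊤)  OUT=(all ⊤)
  B4:  IN=(all ⊤)  OUT={d:6; rest ⊤}
  B5:  IN={d:6; rest ⊤}  OUT={c:6, d:6; rest ⊤}

Merge at B5: IN[B5] = OUT[B4] = {a: ⊤, b: ⊤, c: ⊤, d: 6, e: ⊤, f: ⊤}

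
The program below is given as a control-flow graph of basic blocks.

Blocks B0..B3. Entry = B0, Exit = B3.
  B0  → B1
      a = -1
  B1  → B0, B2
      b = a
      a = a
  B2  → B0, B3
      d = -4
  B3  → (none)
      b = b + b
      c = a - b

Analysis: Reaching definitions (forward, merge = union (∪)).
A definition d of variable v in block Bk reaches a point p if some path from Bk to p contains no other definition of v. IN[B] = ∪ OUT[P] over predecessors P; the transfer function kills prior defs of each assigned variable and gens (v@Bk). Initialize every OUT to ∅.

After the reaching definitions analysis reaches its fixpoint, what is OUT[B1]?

Answer: {a@B1, b@B1, d@B2}

Derivation:
Converged values:
  B0: | IN={a@B1, b@B1, d@B2} | OUT={a@B0, b@B1, d@B2}
  B1: | IN={a@B0, b@B1, d@B2} | OUT={a@B1, b@B1, d@B2}
  B2: | IN={a@B1, b@B1, d@B2} | OUT={a@B1, b@B1, d@B2}
  B3: | IN={a@B1, b@B1, d@B2} | OUT={a@B1, b@B3, c@B3, d@B2}

Merge at B1: IN[B1] = OUT[B0] = {a@B0, b@B1, d@B2}
Applying B1's transfer function to that IN value gives OUT[B1] (row B1 above).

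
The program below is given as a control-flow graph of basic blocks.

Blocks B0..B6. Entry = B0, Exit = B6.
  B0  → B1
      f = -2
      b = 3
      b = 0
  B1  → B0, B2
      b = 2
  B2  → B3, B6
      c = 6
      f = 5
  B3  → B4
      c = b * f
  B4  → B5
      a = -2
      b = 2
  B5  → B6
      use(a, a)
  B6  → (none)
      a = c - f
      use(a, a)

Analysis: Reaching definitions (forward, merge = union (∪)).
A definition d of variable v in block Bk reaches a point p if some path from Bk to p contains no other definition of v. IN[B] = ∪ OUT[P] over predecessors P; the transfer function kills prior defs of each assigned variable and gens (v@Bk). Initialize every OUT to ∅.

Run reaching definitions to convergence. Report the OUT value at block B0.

Per-block solution:
  B0:  IN={b@B1, f@B0}  OUT={b@B0, f@B0}
  B1:  IN={b@B0, f@B0}  OUT={b@B1, f@B0}
  B2:  IN={b@B1, f@B0}  OUT={b@B1, c@B2, f@B2}
  B3:  IN={b@B1, c@B2, f@B2}  OUT={b@B1, c@B3, f@B2}
  B4:  IN={b@B1, c@B3, f@B2}  OUT={a@B4, b@B4, c@B3, f@B2}
  B5:  IN={a@B4, b@B4, c@B3, f@B2}  OUT={a@B4, b@B4, c@B3, f@B2}
  B6:  IN={a@B4, b@B1, b@B4, c@B2, c@B3, f@B2}  OUT={a@B6, b@B1, b@B4, c@B2, c@B3, f@B2}

Merge at B0 (entry node, so the boundary value {} is joined with the incoming edge(s)): IN[B0] = {} ⊔ OUT[B1] = {b@B1, f@B0}
Applying B0's transfer function to that IN value gives OUT[B0] (row B0 above).

Answer: {b@B0, f@B0}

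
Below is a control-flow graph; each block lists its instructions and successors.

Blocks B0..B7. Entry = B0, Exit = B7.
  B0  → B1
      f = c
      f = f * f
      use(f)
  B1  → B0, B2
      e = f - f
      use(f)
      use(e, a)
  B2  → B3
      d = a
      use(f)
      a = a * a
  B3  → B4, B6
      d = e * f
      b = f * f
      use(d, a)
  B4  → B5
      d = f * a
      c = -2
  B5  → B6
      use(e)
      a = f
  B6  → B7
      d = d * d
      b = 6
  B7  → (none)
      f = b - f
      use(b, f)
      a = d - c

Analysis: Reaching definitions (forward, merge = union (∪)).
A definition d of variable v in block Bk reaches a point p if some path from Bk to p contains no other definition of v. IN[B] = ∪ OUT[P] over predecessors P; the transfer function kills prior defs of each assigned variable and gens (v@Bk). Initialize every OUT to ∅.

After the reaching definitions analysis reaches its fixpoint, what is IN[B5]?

Answer: {a@B2, b@B3, c@B4, d@B4, e@B1, f@B0}

Derivation:
Converged values:
  B0:   IN={e@B1, f@B0}   OUT={e@B1, f@B0}
  B1:   IN={e@B1, f@B0}   OUT={e@B1, f@B0}
  B2:   IN={e@B1, f@B0}   OUT={a@B2, d@B2, e@B1, f@B0}
  B3:   IN={a@B2, d@B2, e@B1, f@B0}   OUT={a@B2, b@B3, d@B3, e@B1, f@B0}
  B4:   IN={a@B2, b@B3, d@B3, e@B1, f@B0}   OUT={a@B2, b@B3, c@B4, d@B4, e@B1, f@B0}
  B5:   IN={a@B2, b@B3, c@B4, d@B4, e@B1, f@B0}   OUT={a@B5, b@B3, c@B4, d@B4, e@B1, f@B0}
  B6:   IN={a@B2, a@B5, b@B3, c@B4, d@B3, d@B4, e@B1, f@B0}   OUT={a@B2, a@B5, b@B6, c@B4, d@B6, e@B1, f@B0}
  B7:   IN={a@B2, a@B5, b@B6, c@B4, d@B6, e@B1, f@B0}   OUT={a@B7, b@B6, c@B4, d@B6, e@B1, f@B7}

Merge at B5: IN[B5] = OUT[B4] = {a@B2, b@B3, c@B4, d@B4, e@B1, f@B0}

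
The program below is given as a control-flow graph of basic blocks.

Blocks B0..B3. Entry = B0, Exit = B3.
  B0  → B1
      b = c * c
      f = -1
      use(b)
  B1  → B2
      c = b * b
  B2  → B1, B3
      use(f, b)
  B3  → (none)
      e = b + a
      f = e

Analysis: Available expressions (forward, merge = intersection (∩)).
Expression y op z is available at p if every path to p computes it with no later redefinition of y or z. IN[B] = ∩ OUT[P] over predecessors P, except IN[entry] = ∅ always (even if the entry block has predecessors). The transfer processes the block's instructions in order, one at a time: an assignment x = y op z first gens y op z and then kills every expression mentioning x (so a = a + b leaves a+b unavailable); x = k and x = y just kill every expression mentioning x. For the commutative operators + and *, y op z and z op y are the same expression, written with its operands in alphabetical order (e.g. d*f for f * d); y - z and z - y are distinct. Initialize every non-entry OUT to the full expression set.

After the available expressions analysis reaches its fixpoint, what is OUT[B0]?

Answer: {c*c}

Derivation:
Fixpoint table:
  B0:  IN={}  OUT={c*c}
  B1:  IN={}  OUT={b*b}
  B2:  IN={b*b}  OUT={b*b}
  B3:  IN={b*b}  OUT={a+b, b*b}

B0 is the boundary node: IN[B0] = {}
Applying B0's transfer function to that IN value gives OUT[B0] (row B0 above).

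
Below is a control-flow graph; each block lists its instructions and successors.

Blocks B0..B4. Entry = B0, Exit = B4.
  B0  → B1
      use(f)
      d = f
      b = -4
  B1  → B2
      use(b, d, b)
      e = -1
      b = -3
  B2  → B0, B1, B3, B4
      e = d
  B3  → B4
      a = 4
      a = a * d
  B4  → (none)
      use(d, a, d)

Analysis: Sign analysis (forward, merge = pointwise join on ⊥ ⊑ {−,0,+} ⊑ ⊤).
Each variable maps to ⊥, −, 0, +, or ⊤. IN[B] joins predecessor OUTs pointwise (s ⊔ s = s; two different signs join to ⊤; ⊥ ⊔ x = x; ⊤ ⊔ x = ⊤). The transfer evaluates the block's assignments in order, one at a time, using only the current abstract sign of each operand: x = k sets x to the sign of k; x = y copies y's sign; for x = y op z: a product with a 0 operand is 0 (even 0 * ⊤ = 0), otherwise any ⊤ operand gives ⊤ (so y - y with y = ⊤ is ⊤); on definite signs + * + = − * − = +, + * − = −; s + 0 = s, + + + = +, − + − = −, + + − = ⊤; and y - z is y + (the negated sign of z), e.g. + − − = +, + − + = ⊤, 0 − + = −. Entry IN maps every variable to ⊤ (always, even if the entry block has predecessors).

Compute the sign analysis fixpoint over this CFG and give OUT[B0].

Converged values:
  B0:   IN=(all ⊤)   OUT={b:-; rest ⊤}
  B1:   IN={b:-; rest ⊤}   OUT={b:-, e:-; rest ⊤}
  B2:   IN={b:-, e:-; rest ⊤}   OUT={b:-; rest ⊤}
  B3:   IN={b:-; rest ⊤}   OUT={b:-; rest ⊤}
  B4:   IN={b:-; rest ⊤}   OUT={b:-; rest ⊤}

Merge at B0 (entry node, so the boundary value (all ⊤) is joined with the incoming edge(s)): IN[B0] = (all ⊤) ⊔ OUT[B2] = {a: ⊤, b: ⊤, c: ⊤, d: ⊤, e: ⊤, f: ⊤}
Applying B0's transfer function to that IN value gives OUT[B0] (row B0 above).

Answer: {a: ⊤, b: -, c: ⊤, d: ⊤, e: ⊤, f: ⊤}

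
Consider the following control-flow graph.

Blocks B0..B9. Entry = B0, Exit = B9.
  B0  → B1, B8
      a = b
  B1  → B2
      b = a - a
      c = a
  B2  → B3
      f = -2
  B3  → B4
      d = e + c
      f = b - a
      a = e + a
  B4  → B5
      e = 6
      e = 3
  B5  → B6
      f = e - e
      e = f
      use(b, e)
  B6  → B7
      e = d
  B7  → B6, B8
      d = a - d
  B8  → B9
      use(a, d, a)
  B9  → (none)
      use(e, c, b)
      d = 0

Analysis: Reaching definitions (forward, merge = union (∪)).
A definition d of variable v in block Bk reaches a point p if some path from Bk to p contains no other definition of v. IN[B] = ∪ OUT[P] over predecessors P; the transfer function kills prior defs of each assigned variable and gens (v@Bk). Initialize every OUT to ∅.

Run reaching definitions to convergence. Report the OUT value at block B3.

Fixpoint table:
  B0:   IN={}   OUT={a@B0}
  B1:   IN={a@B0}   OUT={a@B0, b@B1, c@B1}
  B2:   IN={a@B0, b@B1, c@B1}   OUT={a@B0, b@B1, c@B1, f@B2}
  B3:   IN={a@B0, b@B1, c@B1, f@B2}   OUT={a@B3, b@B1, c@B1, d@B3, f@B3}
  B4:   IN={a@B3, b@B1, c@B1, d@B3, f@B3}   OUT={a@B3, b@B1, c@B1, d@B3, e@B4, f@B3}
  B5:   IN={a@B3, b@B1, c@B1, d@B3, e@B4, f@B3}   OUT={a@B3, b@B1, c@B1, d@B3, e@B5, f@B5}
  B6:   IN={a@B3, b@B1, c@B1, d@B3, d@B7, e@B5, e@B6, f@B5}   OUT={a@B3, b@B1, c@B1, d@B3, d@B7, e@B6, f@B5}
  B7:   IN={a@B3, b@B1, c@B1, d@B3, d@B7, e@B6, f@B5}   OUT={a@B3, b@B1, c@B1, d@B7, e@B6, f@B5}
  B8:   IN={a@B0, a@B3, b@B1, c@B1, d@B7, e@B6, f@B5}   OUT={a@B0, a@B3, b@B1, c@B1, d@B7, e@B6, f@B5}
  B9:   IN={a@B0, a@B3, b@B1, c@B1, d@B7, e@B6, f@B5}   OUT={a@B0, a@B3, b@B1, c@B1, d@B9, e@B6, f@B5}

Merge at B3: IN[B3] = OUT[B2] = {a@B0, b@B1, c@B1, f@B2}
Applying B3's transfer function to that IN value gives OUT[B3] (row B3 above).

Answer: {a@B3, b@B1, c@B1, d@B3, f@B3}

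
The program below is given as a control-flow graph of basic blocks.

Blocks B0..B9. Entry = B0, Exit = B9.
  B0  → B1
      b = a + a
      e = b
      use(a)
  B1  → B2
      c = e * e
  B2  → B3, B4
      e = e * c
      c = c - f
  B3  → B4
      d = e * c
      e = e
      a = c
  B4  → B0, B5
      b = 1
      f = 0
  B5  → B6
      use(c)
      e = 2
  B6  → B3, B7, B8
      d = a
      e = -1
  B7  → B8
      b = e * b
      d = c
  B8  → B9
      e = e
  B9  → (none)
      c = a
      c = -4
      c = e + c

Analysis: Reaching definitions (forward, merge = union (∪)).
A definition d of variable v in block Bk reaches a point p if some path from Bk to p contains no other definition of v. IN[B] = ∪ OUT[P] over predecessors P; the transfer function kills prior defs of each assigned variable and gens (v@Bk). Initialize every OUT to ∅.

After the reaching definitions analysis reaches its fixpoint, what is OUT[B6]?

Per-block solution:
  B0:  IN={a@B3, b@B4, c@B2, d@B3, e@B2, e@B3, f@B4}  OUT={a@B3, b@B0, c@B2, d@B3, e@B0, f@B4}
  B1:  IN={a@B3, b@B0, c@B2, d@B3, e@B0, f@B4}  OUT={a@B3, b@B0, c@B1, d@B3, e@B0, f@B4}
  B2:  IN={a@B3, b@B0, c@B1, d@B3, e@B0, f@B4}  OUT={a@B3, b@B0, c@B2, d@B3, e@B2, f@B4}
  B3:  IN={a@B3, b@B0, b@B4, c@B2, d@B3, d@B6, e@B2, e@B6, f@B4}  OUT={a@B3, b@B0, b@B4, c@B2, d@B3, e@B3, f@B4}
  B4:  IN={a@B3, b@B0, b@B4, c@B2, d@B3, e@B2, e@B3, f@B4}  OUT={a@B3, b@B4, c@B2, d@B3, e@B2, e@B3, f@B4}
  B5:  IN={a@B3, b@B4, c@B2, d@B3, e@B2, e@B3, f@B4}  OUT={a@B3, b@B4, c@B2, d@B3, e@B5, f@B4}
  B6:  IN={a@B3, b@B4, c@B2, d@B3, e@B5, f@B4}  OUT={a@B3, b@B4, c@B2, d@B6, e@B6, f@B4}
  B7:  IN={a@B3, b@B4, c@B2, d@B6, e@B6, f@B4}  OUT={a@B3, b@B7, c@B2, d@B7, e@B6, f@B4}
  B8:  IN={a@B3, b@B4, b@B7, c@B2, d@B6, d@B7, e@B6, f@B4}  OUT={a@B3, b@B4, b@B7, c@B2, d@B6, d@B7, e@B8, f@B4}
  B9:  IN={a@B3, b@B4, b@B7, c@B2, d@B6, d@B7, e@B8, f@B4}  OUT={a@B3, b@B4, b@B7, c@B9, d@B6, d@B7, e@B8, f@B4}

Merge at B6: IN[B6] = OUT[B5] = {a@B3, b@B4, c@B2, d@B3, e@B5, f@B4}
Applying B6's transfer function to that IN value gives OUT[B6] (row B6 above).

Answer: {a@B3, b@B4, c@B2, d@B6, e@B6, f@B4}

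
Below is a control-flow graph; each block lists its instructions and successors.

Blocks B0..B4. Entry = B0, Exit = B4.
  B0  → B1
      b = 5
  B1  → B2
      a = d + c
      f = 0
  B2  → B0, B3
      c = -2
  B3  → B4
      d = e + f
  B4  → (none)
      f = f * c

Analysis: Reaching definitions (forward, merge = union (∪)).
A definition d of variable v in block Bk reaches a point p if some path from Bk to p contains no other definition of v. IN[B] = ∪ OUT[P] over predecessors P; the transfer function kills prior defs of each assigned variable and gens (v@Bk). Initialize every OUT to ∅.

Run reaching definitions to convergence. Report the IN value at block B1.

Answer: {a@B1, b@B0, c@B2, f@B1}

Derivation:
Fixpoint table:
  B0:   IN={a@B1, b@B0, c@B2, f@B1}   OUT={a@B1, b@B0, c@B2, f@B1}
  B1:   IN={a@B1, b@B0, c@B2, f@B1}   OUT={a@B1, b@B0, c@B2, f@B1}
  B2:   IN={a@B1, b@B0, c@B2, f@B1}   OUT={a@B1, b@B0, c@B2, f@B1}
  B3:   IN={a@B1, b@B0, c@B2, f@B1}   OUT={a@B1, b@B0, c@B2, d@B3, f@B1}
  B4:   IN={a@B1, b@B0, c@B2, d@B3, f@B1}   OUT={a@B1, b@B0, c@B2, d@B3, f@B4}

Merge at B1: IN[B1] = OUT[B0] = {a@B1, b@B0, c@B2, f@B1}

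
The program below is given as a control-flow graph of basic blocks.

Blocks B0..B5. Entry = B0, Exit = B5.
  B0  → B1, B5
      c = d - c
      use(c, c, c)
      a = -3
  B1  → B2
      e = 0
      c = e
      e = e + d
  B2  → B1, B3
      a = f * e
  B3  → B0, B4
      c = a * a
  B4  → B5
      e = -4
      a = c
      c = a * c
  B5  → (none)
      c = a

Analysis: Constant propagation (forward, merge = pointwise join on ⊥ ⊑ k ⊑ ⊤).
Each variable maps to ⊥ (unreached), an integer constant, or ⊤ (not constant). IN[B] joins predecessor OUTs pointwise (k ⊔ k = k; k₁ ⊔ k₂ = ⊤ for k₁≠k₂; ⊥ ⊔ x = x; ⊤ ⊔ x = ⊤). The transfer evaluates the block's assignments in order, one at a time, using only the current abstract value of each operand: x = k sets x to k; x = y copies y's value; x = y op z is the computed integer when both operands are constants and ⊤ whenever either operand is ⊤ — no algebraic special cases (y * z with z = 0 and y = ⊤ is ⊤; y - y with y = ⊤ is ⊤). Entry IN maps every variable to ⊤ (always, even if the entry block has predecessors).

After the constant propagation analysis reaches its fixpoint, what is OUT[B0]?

Fixpoint table:
  B0:   IN=(all ⊤)   OUT={a:-3; rest ⊤}
  B1:   IN=(all ⊤)   OUT={c:0; rest ⊤}
  B2:   IN={c:0; rest ⊤}   OUT={c:0; rest ⊤}
  B3:   IN={c:0; rest ⊤}   OUT=(all ⊤)
  B4:   IN=(all ⊤)   OUT={e:-4; rest ⊤}
  B5:   IN=(all ⊤)   OUT=(all ⊤)

Merge at B0 (entry node, so the boundary value (all ⊤) is joined with the incoming edge(s)): IN[B0] = (all ⊤) ⊔ OUT[B3] = {a: ⊤, b: ⊤, c: ⊤, d: ⊤, e: ⊤, f: ⊤}
Applying B0's transfer function to that IN value gives OUT[B0] (row B0 above).

Answer: {a: -3, b: ⊤, c: ⊤, d: ⊤, e: ⊤, f: ⊤}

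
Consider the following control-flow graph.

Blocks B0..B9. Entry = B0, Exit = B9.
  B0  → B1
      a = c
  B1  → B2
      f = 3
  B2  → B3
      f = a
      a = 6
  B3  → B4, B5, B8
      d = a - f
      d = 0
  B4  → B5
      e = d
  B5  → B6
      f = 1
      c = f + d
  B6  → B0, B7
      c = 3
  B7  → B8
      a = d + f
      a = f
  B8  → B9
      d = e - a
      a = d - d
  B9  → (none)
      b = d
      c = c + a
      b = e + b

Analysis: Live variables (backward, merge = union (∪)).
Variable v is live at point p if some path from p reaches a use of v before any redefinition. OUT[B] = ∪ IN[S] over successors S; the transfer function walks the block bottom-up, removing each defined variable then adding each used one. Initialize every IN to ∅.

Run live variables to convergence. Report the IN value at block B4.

Answer: {d}

Trace:
Per-block solution:
  B0: | IN={c, e} | OUT={a, c, e}
  B1: | IN={a, c, e} | OUT={a, c, e}
  B2: | IN={a, c, e} | OUT={a, c, e, f}
  B3: | IN={a, c, e, f} | OUT={a, c, d, e}
  B4: | IN={d} | OUT={d, e}
  B5: | IN={d, e} | OUT={d, e, f}
  B6: | IN={d, e, f} | OUT={c, d, e, f}
  B7: | IN={c, d, e, f} | OUT={a, c, e}
  B8: | IN={a, c, e} | OUT={a, c, d, e}
  B9: | IN={a, c, d, e} | OUT={}

Merge at B4: OUT[B4] = IN[B5] = {d, e}
Applying B4's transfer function to that OUT value gives IN[B4] (row B4 above).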